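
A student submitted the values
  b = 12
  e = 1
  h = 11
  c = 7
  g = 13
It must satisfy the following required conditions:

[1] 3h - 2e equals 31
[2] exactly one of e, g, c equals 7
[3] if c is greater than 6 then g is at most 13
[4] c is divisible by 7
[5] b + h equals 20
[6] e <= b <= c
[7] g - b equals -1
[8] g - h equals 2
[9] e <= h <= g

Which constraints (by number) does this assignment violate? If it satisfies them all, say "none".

Violated: 5, 6, and 7.

[1] 3h - 2e = 3(11) - 2(1) = 31 — holds.
[2] e=1, g=13, c=7; 1 of them equals 7 — holds.
[3] c = 7 > 6, so we need g ≤ 13; g = 13 ≤ 13 — holds.
[4] 7 / 7 = 1, so 7 divides 7 — holds.
[5] b + h = 12 + 11 = 23, not 20 — fails.
[6] values 1, 12, 7; b = 12 is not <= c = 7 — fails.
[7] g - b = 13 - 12 = 1, not -1 — fails.
[8] g - h = 13 - 11 = 2 — holds.
[9] values 1 <= 11 <= 13 — holds.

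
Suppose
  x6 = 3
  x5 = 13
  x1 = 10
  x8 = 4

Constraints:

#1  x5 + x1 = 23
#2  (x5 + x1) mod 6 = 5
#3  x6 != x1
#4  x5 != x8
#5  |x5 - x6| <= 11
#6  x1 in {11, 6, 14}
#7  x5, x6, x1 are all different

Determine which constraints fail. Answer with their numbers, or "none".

Constraint 6 does not hold.

#1 x5 + x1 = 13 + 10 = 23  ✔
#2 x5 + x1 = 23; 23 mod 6 = 5  ✔
#3 x6 = 3, x1 = 10; distinct  ✔
#4 x5 = 13, x8 = 4; distinct  ✔
#5 |13 - 3| = 10; 10 ≤ 11  ✔
#6 x1 = 10 is not in {11, 6, 14}  ✘
#7 values 13, 3, 10 are pairwise distinct  ✔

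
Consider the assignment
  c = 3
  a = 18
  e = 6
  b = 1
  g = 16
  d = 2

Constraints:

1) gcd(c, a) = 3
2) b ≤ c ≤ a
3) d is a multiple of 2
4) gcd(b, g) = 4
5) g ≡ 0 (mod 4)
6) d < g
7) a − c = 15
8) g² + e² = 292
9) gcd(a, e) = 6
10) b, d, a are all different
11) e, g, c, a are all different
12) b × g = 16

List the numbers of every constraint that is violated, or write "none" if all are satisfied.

1) gcd(3, 18) = 3 — satisfied.
2) values 1 ≤ 3 ≤ 18 — satisfied.
3) 2 / 2 = 1, so 2 divides 2 — satisfied.
4) gcd(1, 16) = 1, not 4 — violated.
5) 16 mod 4 = 0 — satisfied.
6) d = 2, g = 16; 2 < 16 — satisfied.
7) a − c = 18 − 3 = 15 — satisfied.
8) g² + e² = 16² + 6² = 256 + 36 = 292 — satisfied.
9) gcd(18, 6) = 6 — satisfied.
10) values 1, 2, 18 are pairwise distinct — satisfied.
11) values 6, 16, 3, 18 are pairwise distinct — satisfied.
12) b × g = 1 × 16 = 16 — satisfied.

Constraint 4 is violated.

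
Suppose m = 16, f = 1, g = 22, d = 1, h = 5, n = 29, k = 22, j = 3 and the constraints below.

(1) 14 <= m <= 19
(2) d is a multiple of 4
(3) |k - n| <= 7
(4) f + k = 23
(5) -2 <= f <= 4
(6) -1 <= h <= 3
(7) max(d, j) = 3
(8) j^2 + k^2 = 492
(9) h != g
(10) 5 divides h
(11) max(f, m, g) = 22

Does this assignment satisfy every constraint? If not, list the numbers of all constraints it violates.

(1) m = 16 lies in [14, 19] — satisfied.
(2) 1 = 4*0 + 1, so 4 does not divide 1 — violated.
(3) |22 - 29| = 7; 7 ≤ 7 — satisfied.
(4) f + k = 1 + 22 = 23 — satisfied.
(5) f = 1 lies in [-2, 4] — satisfied.
(6) h = 5 is outside [-1, 3] — violated.
(7) max(1, 3) = 3 — satisfied.
(8) j^2 + k^2 = 3^2 + 22^2 = 9 + 484 = 493, not 492 — violated.
(9) h = 5, g = 22; distinct — satisfied.
(10) 5 / 5 = 1, so 5 divides 5 — satisfied.
(11) max(1, 16, 22) = 22 — satisfied.

Violated: 2, 6, and 8.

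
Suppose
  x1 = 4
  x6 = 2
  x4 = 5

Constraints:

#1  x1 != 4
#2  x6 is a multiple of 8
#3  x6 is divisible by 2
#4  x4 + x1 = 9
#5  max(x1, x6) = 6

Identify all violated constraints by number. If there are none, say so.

No — constraints 1, 2, 5 are not satisfied.

#1 x1 = 4, but 4 is required to differ  FAIL
#2 2 = 8*0 + 2, so 8 does not divide 2  FAIL
#3 2 / 2 = 1, so 2 divides 2  OK
#4 x4 + x1 = 5 + 4 = 9  OK
#5 max(4, 2) = 4, not 6  FAIL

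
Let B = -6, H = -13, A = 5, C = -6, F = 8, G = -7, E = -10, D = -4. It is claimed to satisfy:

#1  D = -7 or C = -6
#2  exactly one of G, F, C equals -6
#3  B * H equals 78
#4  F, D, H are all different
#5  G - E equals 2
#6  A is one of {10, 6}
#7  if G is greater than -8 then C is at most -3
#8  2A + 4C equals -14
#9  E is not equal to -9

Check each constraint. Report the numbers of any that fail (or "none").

#1 D = -4 ≠ -7, but C = -6 = -6 (second disjunct)  holds
#2 G=-7, F=8, C=-6; 1 of them equals -6  holds
#3 B * H = -6 * (-13) = 78  holds
#4 values 8, -4, -13 are pairwise distinct  holds
#5 G - E = -7 - (-10) = 3, not 2  fails
#6 A = 5 is not in {10, 6}  fails
#7 G = -7 > -8, so we need C ≤ -3; C = -6 ≤ -3  holds
#8 2A + 4C = 2(5) + 4(-6) = -14  holds
#9 E = -10, and -10 ≠ -9  holds

The assignment fails constraints 5 and 6.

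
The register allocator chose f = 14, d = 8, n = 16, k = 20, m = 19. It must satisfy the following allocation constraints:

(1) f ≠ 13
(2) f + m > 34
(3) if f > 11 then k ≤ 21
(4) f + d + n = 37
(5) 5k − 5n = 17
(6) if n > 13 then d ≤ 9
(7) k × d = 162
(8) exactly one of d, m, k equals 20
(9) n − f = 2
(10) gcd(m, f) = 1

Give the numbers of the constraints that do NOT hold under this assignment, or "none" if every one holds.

(1) f = 14, and 14 ≠ 13  yes
(2) f + m = 14 + 19 = 33; 33 ≤ 34, bound 34 not met  no
(3) f = 14 > 11, so we need k ≤ 21; k = 20 ≤ 21  yes
(4) f + d + n = 14 + 8 + 16 = 38, not 37  no
(5) 5k − 5n = 5(20) − 5(16) = 20, not 17  no
(6) n = 16 > 13, so we need d ≤ 9; d = 8 ≤ 9  yes
(7) k × d = 20 × 8 = 160, not 162  no
(8) d=8, m=19, k=20; 1 of them equals 20  yes
(9) n − f = 16 − 14 = 2  yes
(10) gcd(19, 14) = 1  yes

No — constraints 2, 4, 5, and 7 are not satisfied.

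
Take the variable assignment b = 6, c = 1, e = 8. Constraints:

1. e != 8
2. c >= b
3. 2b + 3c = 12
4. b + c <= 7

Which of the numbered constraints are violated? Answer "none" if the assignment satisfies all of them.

Violated: 1, 2, and 3.

1. e = 8, but 8 is required to differ — does not hold.
2. c = 1, b = 6; 1 < 6 (want ≥) — does not hold.
3. 2b + 3c = 2(6) + 3(1) = 15, not 12 — does not hold.
4. b + c = 6 + 1 = 7; 7 ≤ 7 — holds.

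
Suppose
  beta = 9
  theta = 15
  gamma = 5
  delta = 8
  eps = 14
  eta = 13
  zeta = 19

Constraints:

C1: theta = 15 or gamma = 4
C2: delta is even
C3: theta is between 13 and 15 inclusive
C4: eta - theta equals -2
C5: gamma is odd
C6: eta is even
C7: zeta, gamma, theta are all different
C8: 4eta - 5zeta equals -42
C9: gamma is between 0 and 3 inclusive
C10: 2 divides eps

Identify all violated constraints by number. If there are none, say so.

C1: theta = 15 = 15 (first disjunct) — satisfied.
C2: delta = 8 is even — satisfied.
C3: theta = 15 lies in [13, 15] — satisfied.
C4: eta - theta = 13 - 15 = -2 — satisfied.
C5: gamma = 5 is odd — satisfied.
C6: eta = 13 is odd — violated.
C7: values 19, 5, 15 are pairwise distinct — satisfied.
C8: 4eta - 5zeta = 4(13) - 5(19) = -43, not -42 — violated.
C9: gamma = 5 is outside [0, 3] — violated.
C10: 14 / 2 = 7, so 2 divides 14 — satisfied.

Constraints 6, 8, 9 are violated.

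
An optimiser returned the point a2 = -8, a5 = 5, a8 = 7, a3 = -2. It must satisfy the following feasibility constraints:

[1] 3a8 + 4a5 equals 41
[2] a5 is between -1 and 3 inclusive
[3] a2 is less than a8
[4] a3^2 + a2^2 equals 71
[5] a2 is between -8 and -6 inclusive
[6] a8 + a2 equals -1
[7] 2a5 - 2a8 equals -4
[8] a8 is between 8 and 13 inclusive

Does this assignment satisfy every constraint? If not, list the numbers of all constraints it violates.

[1] 3a8 + 4a5 = 3(7) + 4(5) = 41  OK
[2] a5 = 5 is outside [-1, 3]  FAIL
[3] a2 = -8, a8 = 7; -8 < 7  OK
[4] a3^2 + a2^2 = (-2)^2 + (-8)^2 = 4 + 64 = 68, not 71  FAIL
[5] a2 = -8 lies in [-8, -6]  OK
[6] a8 + a2 = 7 + (-8) = -1  OK
[7] 2a5 - 2a8 = 2(5) - 2(7) = -4  OK
[8] a8 = 7 is outside [8, 13]  FAIL

Constraints 2, 4, and 8 do not hold.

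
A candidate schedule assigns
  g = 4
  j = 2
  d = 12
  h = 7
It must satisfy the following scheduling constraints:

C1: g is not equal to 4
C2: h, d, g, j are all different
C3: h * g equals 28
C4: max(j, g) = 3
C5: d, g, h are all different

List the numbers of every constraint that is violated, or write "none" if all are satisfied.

Violated: 1 and 4.

C1: g = 4, but 4 is required to differ  false
C2: values 7, 12, 4, 2 are pairwise distinct  true
C3: h * g = 7 * 4 = 28  true
C4: max(2, 4) = 4, not 3  false
C5: values 12, 4, 7 are pairwise distinct  true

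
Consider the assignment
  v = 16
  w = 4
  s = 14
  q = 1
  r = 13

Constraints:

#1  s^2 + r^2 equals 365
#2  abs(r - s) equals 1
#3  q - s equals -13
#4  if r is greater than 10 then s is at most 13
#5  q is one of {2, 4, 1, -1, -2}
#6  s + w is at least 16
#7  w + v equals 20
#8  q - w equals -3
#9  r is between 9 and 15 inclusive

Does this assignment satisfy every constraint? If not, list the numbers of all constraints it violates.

Constraint 4 is violated.

#1 s^2 + r^2 = 14^2 + 13^2 = 196 + 169 = 365 — OK.
#2 abs(13 - 14) = 1 — OK.
#3 q - s = 1 - 14 = -13 — OK.
#4 r = 13 > 10, so we need s ≤ 13; but s = 14 > 13 — violated.
#5 q = 1 is in {2, 4, 1, -1, -2} — OK.
#6 s + w = 14 + 4 = 18; 18 ≥ 16 — OK.
#7 w + v = 4 + 16 = 20 — OK.
#8 q - w = 1 - 4 = -3 — OK.
#9 r = 13 lies in [9, 15] — OK.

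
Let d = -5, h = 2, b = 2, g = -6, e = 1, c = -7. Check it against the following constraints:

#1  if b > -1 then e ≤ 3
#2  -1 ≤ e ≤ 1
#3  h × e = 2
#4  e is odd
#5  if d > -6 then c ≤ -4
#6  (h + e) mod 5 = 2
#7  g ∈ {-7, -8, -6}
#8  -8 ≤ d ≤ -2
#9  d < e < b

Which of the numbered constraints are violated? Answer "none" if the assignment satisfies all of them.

#1 b = 2 > -1, so we need e ≤ 3; e = 1 ≤ 3 — holds.
#2 e = 1 lies in [-1, 1] — holds.
#3 h × e = 2 × 1 = 2 — holds.
#4 e = 1 is odd — holds.
#5 d = -5 > -6, so we need c ≤ -4; c = -7 ≤ -4 — holds.
#6 h + e = 3; 3 mod 5 = 3, not 2 — fails.
#7 g = -6 is in {-7, -8, -6} — holds.
#8 d = -5 lies in [-8, -2] — holds.
#9 values -5 < 1 < 2 — holds.

The assignment fails constraint 6.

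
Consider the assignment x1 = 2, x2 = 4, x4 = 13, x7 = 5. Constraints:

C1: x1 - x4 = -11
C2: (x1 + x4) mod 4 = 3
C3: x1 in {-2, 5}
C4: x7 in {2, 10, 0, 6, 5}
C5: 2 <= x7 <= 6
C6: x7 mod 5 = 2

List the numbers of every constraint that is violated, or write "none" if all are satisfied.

Constraints 3, 6 do not hold.

C1: x1 - x4 = 2 - 13 = -11  true
C2: x1 + x4 = 15; 15 mod 4 = 3  true
C3: x1 = 2 is not in {-2, 5}  false
C4: x7 = 5 is in {2, 10, 0, 6, 5}  true
C5: x7 = 5 lies in [2, 6]  true
C6: 5 mod 5 = 0, not 2  false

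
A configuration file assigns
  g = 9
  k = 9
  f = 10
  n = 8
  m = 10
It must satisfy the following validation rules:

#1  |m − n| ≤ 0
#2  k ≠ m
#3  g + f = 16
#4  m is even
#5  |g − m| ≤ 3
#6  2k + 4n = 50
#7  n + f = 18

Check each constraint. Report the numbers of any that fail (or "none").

#1 |10 − 8| = 2; 2 > 0, exceeds bound 0 — violated.
#2 k = 9, m = 10; distinct — satisfied.
#3 g + f = 9 + 10 = 19, not 16 — violated.
#4 m = 10 is even — satisfied.
#5 |9 − 10| = 1; 1 ≤ 3 — satisfied.
#6 2k + 4n = 2(9) + 4(8) = 50 — satisfied.
#7 n + f = 8 + 10 = 18 — satisfied.

The assignment fails constraints 1 and 3.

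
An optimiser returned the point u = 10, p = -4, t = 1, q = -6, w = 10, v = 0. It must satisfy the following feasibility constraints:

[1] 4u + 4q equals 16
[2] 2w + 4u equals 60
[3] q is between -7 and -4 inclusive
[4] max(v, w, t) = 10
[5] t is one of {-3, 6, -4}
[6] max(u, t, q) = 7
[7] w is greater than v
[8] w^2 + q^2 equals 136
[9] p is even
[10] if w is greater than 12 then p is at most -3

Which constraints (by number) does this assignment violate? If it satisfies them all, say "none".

No — constraints 5 and 6 are not satisfied.

[1] 4u + 4q = 4(10) + 4(-6) = 16  ✓
[2] 2w + 4u = 2(10) + 4(10) = 60  ✓
[3] q = -6 lies in [-7, -4]  ✓
[4] max(0, 10, 1) = 10  ✓
[5] t = 1 is not in {-3, 6, -4}  ✗
[6] max(10, 1, -6) = 10, not 7  ✗
[7] w = 10, v = 0; 10 > 0  ✓
[8] w^2 + q^2 = 10^2 + (-6)^2 = 100 + 36 = 136  ✓
[9] p = -4 is even  ✓
[10] w = 10, not > 12; antecedent false, conditional vacuously true  ✓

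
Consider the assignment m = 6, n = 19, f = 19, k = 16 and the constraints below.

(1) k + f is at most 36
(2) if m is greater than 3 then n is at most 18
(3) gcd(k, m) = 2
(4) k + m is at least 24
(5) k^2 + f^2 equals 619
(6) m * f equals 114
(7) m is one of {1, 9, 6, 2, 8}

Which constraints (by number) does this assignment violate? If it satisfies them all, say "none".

Constraints 2, 4, and 5 do not hold.

(1) k + f = 16 + 19 = 35; 35 ≤ 36 — holds.
(2) m = 6 > 3, so we need n ≤ 18; but n = 19 > 18 — fails.
(3) gcd(16, 6) = 2 — holds.
(4) k + m = 16 + 6 = 22; 22 < 24, bound 24 not met — fails.
(5) k^2 + f^2 = 16^2 + 19^2 = 256 + 361 = 617, not 619 — fails.
(6) m * f = 6 * 19 = 114 — holds.
(7) m = 6 is in {1, 9, 6, 2, 8} — holds.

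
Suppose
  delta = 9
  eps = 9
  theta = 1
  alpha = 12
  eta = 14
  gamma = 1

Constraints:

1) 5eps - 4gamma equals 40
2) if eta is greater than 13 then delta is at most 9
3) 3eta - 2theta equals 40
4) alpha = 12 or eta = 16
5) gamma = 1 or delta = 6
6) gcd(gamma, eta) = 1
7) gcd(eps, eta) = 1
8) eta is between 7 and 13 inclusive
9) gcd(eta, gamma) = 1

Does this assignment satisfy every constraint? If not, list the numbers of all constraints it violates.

Constraints 1, 8 do not hold.

1) 5eps - 4gamma = 5(9) - 4(1) = 41, not 40  FAIL
2) eta = 14 > 13, so we need delta ≤ 9; delta = 9 ≤ 9  OK
3) 3eta - 2theta = 3(14) - 2(1) = 40  OK
4) alpha = 12 = 12 (first disjunct)  OK
5) gamma = 1 = 1 (first disjunct)  OK
6) gcd(1, 14) = 1  OK
7) gcd(9, 14) = 1  OK
8) eta = 14 is outside [7, 13]  FAIL
9) gcd(14, 1) = 1  OK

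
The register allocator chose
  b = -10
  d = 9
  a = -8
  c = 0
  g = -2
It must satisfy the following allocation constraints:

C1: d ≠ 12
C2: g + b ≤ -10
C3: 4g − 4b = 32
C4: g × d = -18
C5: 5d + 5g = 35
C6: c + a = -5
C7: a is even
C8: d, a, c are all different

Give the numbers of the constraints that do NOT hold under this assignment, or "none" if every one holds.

No — constraint 6 is not satisfied.

C1: d = 9, and 9 ≠ 12 — satisfied.
C2: g + b = -2 + (-10) = -12; -12 ≤ -10 — satisfied.
C3: 4g − 4b = 4(-2) − 4(-10) = 32 — satisfied.
C4: g × d = -2 × 9 = -18 — satisfied.
C5: 5d + 5g = 5(9) + 5(-2) = 35 — satisfied.
C6: c + a = 0 + (-8) = -8, not -5 — violated.
C7: a = -8 is even — satisfied.
C8: values 9, -8, 0 are pairwise distinct — satisfied.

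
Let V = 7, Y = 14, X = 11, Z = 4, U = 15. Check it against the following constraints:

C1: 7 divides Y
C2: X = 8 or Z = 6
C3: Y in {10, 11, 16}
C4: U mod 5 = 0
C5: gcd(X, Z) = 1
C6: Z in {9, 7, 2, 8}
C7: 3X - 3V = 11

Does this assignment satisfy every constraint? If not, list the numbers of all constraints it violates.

C1: 14 / 7 = 2, so 7 divides 14 — holds.
C2: X = 11 ≠ 8 and Z = 4 ≠ 6; both disjuncts false — does not hold.
C3: Y = 14 is not in {10, 11, 16} — does not hold.
C4: 15 mod 5 = 0 — holds.
C5: gcd(11, 4) = 1 — holds.
C6: Z = 4 is not in {9, 7, 2, 8} — does not hold.
C7: 3X - 3V = 3(11) - 3(7) = 12, not 11 — does not hold.

The assignment fails constraints 2, 3, 6, and 7.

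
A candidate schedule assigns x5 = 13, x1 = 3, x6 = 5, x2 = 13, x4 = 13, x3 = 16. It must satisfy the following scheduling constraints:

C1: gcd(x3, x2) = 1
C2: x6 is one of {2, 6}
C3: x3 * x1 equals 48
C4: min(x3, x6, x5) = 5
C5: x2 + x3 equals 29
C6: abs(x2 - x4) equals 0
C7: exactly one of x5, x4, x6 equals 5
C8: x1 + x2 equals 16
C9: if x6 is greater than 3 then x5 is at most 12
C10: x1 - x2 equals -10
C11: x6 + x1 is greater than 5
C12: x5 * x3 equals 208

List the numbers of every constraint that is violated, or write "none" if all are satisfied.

The assignment fails constraints 2, 9.

C1: gcd(16, 13) = 1 — OK.
C2: x6 = 5 is not in {2, 6} — violated.
C3: x3 * x1 = 16 * 3 = 48 — OK.
C4: min(16, 5, 13) = 5 — OK.
C5: x2 + x3 = 13 + 16 = 29 — OK.
C6: abs(13 - 13) = 0 — OK.
C7: x5=13, x4=13, x6=5; 1 of them equals 5 — OK.
C8: x1 + x2 = 3 + 13 = 16 — OK.
C9: x6 = 5 > 3, so we need x5 ≤ 12; but x5 = 13 > 12 — violated.
C10: x1 - x2 = 3 - 13 = -10 — OK.
C11: x6 + x1 = 5 + 3 = 8; 8 > 5 — OK.
C12: x5 * x3 = 13 * 16 = 208 — OK.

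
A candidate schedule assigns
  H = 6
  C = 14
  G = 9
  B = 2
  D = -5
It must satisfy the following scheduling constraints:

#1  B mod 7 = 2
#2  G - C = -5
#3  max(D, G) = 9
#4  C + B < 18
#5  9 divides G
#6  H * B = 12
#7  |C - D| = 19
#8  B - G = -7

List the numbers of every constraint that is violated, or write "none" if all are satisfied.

The assignment satisfies every constraint.

#1 2 mod 7 = 2 — satisfied.
#2 G - C = 9 - 14 = -5 — satisfied.
#3 max(-5, 9) = 9 — satisfied.
#4 C + B = 14 + 2 = 16; 16 < 18 — satisfied.
#5 9 / 9 = 1, so 9 divides 9 — satisfied.
#6 H * B = 6 * 2 = 12 — satisfied.
#7 |14 - (-5)| = 19 — satisfied.
#8 B - G = 2 - 9 = -7 — satisfied.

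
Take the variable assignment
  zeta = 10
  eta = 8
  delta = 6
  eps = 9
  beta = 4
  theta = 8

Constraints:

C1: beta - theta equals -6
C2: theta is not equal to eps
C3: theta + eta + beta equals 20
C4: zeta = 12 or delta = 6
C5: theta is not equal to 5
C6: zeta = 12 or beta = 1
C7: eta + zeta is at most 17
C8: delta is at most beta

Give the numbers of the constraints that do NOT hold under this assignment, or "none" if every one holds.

C1: beta - theta = 4 - 8 = -4, not -6  fails
C2: theta = 8, eps = 9; distinct  holds
C3: theta + eta + beta = 8 + 8 + 4 = 20  holds
C4: zeta = 10 ≠ 12, but delta = 6 = 6 (second disjunct)  holds
C5: theta = 8, and 8 ≠ 5  holds
C6: zeta = 10 ≠ 12 and beta = 4 ≠ 1; both disjuncts false  fails
C7: eta + zeta = 8 + 10 = 18; 18 > 17, bound 17 not met  fails
C8: delta = 6, beta = 4; 6 > 4 (want ≤)  fails

Violated: 1, 6, 7, 8.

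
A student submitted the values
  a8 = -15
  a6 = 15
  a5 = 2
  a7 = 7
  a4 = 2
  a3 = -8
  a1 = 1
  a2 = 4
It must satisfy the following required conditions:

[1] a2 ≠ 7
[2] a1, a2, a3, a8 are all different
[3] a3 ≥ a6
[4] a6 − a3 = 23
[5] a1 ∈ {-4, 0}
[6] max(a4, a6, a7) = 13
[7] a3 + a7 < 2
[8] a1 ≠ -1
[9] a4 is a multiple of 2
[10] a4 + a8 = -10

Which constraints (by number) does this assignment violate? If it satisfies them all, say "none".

No — constraints 3, 5, 6, 10 are not satisfied.

[1] a2 = 4, and 4 ≠ 7  true
[2] values 1, 4, -8, -15 are pairwise distinct  true
[3] a3 = -8, a6 = 15; -8 < 15 (want ≥)  false
[4] a6 − a3 = 15 − (-8) = 23  true
[5] a1 = 1 is not in {-4, 0}  false
[6] max(2, 15, 7) = 15, not 13  false
[7] a3 + a7 = -8 + 7 = -1; -1 < 2  true
[8] a1 = 1, and 1 ≠ -1  true
[9] 2 / 2 = 1, so 2 divides 2  true
[10] a4 + a8 = 2 + (-15) = -13, not -10  false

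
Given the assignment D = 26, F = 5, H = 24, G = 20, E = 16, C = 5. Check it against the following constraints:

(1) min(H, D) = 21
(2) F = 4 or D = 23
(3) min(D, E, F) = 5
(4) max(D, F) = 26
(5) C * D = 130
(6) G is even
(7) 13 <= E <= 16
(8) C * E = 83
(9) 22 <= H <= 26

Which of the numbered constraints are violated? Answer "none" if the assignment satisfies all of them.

Constraints 1, 2, and 8 are violated.

(1) min(24, 26) = 24, not 21  fails
(2) F = 5 ≠ 4 and D = 26 ≠ 23; both disjuncts false  fails
(3) min(26, 16, 5) = 5  holds
(4) max(26, 5) = 26  holds
(5) C * D = 5 * 26 = 130  holds
(6) G = 20 is even  holds
(7) E = 16 lies in [13, 16]  holds
(8) C * E = 5 * 16 = 80, not 83  fails
(9) H = 24 lies in [22, 26]  holds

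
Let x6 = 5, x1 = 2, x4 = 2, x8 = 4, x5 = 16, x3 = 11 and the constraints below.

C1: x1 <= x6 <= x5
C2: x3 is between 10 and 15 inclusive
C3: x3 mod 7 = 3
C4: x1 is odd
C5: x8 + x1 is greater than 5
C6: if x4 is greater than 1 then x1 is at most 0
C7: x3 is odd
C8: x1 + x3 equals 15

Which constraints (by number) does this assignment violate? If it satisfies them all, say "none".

C1: values 2 <= 5 <= 16  ✓
C2: x3 = 11 lies in [10, 15]  ✓
C3: 11 mod 7 = 4, not 3  ✗
C4: x1 = 2 is even  ✗
C5: x8 + x1 = 4 + 2 = 6; 6 > 5  ✓
C6: x4 = 2 > 1, so we need x1 ≤ 0; but x1 = 2 > 0  ✗
C7: x3 = 11 is odd  ✓
C8: x1 + x3 = 2 + 11 = 13, not 15  ✗

The assignment fails constraints 3, 4, 6, and 8.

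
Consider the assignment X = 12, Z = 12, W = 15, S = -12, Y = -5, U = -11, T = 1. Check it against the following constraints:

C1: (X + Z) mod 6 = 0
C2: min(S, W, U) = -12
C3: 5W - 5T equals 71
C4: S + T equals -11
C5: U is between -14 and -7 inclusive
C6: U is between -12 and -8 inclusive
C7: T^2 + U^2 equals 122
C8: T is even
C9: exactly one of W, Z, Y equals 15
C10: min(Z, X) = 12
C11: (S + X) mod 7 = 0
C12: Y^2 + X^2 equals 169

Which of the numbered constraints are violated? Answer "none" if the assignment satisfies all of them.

No — constraints 3 and 8 are not satisfied.

C1: X + Z = 24; 24 mod 6 = 0  true
C2: min(-12, 15, -11) = -12  true
C3: 5W - 5T = 5(15) - 5(1) = 70, not 71  false
C4: S + T = -12 + 1 = -11  true
C5: U = -11 lies in [-14, -7]  true
C6: U = -11 lies in [-12, -8]  true
C7: T^2 + U^2 = 1^2 + (-11)^2 = 1 + 121 = 122  true
C8: T = 1 is odd  false
C9: W=15, Z=12, Y=-5; 1 of them equals 15  true
C10: min(12, 12) = 12  true
C11: S + X = 0; 0 mod 7 = 0  true
C12: Y^2 + X^2 = (-5)^2 + 12^2 = 25 + 144 = 169  true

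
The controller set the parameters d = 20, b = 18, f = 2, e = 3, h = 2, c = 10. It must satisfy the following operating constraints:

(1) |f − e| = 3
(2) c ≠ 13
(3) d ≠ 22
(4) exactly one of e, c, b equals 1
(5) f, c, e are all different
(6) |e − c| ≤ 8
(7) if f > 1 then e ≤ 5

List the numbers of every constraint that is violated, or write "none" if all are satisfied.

Constraints 1 and 4 do not hold.

(1) |2 − 3| = 1, not 3  false
(2) c = 10, and 10 ≠ 13  true
(3) d = 20, and 20 ≠ 22  true
(4) e=3, c=10, b=18; 0 of them equal 1, not exactly one  false
(5) values 2, 10, 3 are pairwise distinct  true
(6) |3 − 10| = 7; 7 ≤ 8  true
(7) f = 2 > 1, so we need e ≤ 5; e = 3 ≤ 5  true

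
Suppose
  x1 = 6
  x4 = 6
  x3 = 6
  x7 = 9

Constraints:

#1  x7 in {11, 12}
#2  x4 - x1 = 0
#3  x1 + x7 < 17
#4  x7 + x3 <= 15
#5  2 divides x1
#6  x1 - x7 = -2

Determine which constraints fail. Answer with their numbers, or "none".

No — constraints 1, 6 are not satisfied.

#1 x7 = 9 is not in {11, 12} — does not hold.
#2 x4 - x1 = 6 - 6 = 0 — holds.
#3 x1 + x7 = 6 + 9 = 15; 15 < 17 — holds.
#4 x7 + x3 = 9 + 6 = 15; 15 ≤ 15 — holds.
#5 6 / 2 = 3, so 2 divides 6 — holds.
#6 x1 - x7 = 6 - 9 = -3, not -2 — does not hold.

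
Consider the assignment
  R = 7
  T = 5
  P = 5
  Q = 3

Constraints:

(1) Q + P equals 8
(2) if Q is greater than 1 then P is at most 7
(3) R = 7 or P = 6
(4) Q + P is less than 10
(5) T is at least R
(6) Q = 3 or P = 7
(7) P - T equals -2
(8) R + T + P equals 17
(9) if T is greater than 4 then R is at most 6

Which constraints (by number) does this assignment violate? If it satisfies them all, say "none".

(1) Q + P = 3 + 5 = 8 — satisfied.
(2) Q = 3 > 1, so we need P ≤ 7; P = 5 ≤ 7 — satisfied.
(3) R = 7 = 7 (first disjunct) — satisfied.
(4) Q + P = 3 + 5 = 8; 8 < 10 — satisfied.
(5) T = 5, R = 7; 5 < 7 (want ≥) — violated.
(6) Q = 3 = 3 (first disjunct) — satisfied.
(7) P - T = 5 - 5 = 0, not -2 — violated.
(8) R + T + P = 7 + 5 + 5 = 17 — satisfied.
(9) T = 5 > 4, so we need R ≤ 6; but R = 7 > 6 — violated.

Constraints 5, 7, and 9 do not hold.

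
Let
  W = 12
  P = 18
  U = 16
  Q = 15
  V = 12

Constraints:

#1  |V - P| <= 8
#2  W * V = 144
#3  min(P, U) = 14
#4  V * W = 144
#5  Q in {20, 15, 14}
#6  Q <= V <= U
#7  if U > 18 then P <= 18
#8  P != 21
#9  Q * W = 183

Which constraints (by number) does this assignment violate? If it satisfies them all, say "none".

Constraints 3, 6, 9 are violated.

#1 |12 - 18| = 6; 6 ≤ 8 — holds.
#2 W * V = 12 * 12 = 144 — holds.
#3 min(18, 16) = 16, not 14 — fails.
#4 V * W = 12 * 12 = 144 — holds.
#5 Q = 15 is in {20, 15, 14} — holds.
#6 values 15, 12, 16; Q = 15 is not <= V = 12 — fails.
#7 U = 16, not > 18; antecedent false, conditional vacuously true — holds.
#8 P = 18, and 18 ≠ 21 — holds.
#9 Q * W = 15 * 12 = 180, not 183 — fails.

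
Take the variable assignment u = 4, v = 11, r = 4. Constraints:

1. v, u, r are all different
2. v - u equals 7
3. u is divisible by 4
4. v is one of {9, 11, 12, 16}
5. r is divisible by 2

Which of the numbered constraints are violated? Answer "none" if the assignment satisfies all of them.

1. u = r = 4, not all different — fails.
2. v - u = 11 - 4 = 7 — holds.
3. 4 / 4 = 1, so 4 divides 4 — holds.
4. v = 11 is in {9, 11, 12, 16} — holds.
5. 4 / 2 = 2, so 2 divides 4 — holds.

Constraint 1 does not hold.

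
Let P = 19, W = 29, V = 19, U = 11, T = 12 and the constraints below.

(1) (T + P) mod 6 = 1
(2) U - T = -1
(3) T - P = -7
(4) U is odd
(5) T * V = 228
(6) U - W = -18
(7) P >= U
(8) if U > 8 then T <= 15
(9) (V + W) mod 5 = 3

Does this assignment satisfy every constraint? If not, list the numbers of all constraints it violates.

(1) T + P = 31; 31 mod 6 = 1 — satisfied.
(2) U - T = 11 - 12 = -1 — satisfied.
(3) T - P = 12 - 19 = -7 — satisfied.
(4) U = 11 is odd — satisfied.
(5) T * V = 12 * 19 = 228 — satisfied.
(6) U - W = 11 - 29 = -18 — satisfied.
(7) P = 19, U = 11; 19 ≥ 11 — satisfied.
(8) U = 11 > 8, so we need T ≤ 15; T = 12 ≤ 15 — satisfied.
(9) V + W = 48; 48 mod 5 = 3 — satisfied.

None — every constraint holds.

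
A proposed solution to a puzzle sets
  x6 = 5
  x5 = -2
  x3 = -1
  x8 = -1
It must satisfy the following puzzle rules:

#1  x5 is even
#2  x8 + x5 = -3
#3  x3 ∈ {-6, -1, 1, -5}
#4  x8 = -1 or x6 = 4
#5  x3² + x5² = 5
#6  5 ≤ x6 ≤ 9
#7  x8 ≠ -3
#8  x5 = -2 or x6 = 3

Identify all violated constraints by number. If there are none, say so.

None — every constraint holds.

#1 x5 = -2 is even — satisfied.
#2 x8 + x5 = -1 + (-2) = -3 — satisfied.
#3 x3 = -1 is in {-6, -1, 1, -5} — satisfied.
#4 x8 = -1 = -1 (first disjunct) — satisfied.
#5 x3² + x5² = (-1)² + (-2)² = 1 + 4 = 5 — satisfied.
#6 x6 = 5 lies in [5, 9] — satisfied.
#7 x8 = -1, and -1 ≠ -3 — satisfied.
#8 x5 = -2 = -2 (first disjunct) — satisfied.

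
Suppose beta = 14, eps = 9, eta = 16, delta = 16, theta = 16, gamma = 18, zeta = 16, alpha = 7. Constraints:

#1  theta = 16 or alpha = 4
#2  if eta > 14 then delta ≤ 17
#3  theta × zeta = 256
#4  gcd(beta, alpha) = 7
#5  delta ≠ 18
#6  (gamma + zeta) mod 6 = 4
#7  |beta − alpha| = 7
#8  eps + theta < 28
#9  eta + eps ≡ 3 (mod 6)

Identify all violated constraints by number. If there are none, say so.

#1 theta = 16 = 16 (first disjunct)  yes
#2 eta = 16 > 14, so we need delta ≤ 17; delta = 16 ≤ 17  yes
#3 theta × zeta = 16 × 16 = 256  yes
#4 gcd(14, 7) = 7  yes
#5 delta = 16, and 16 ≠ 18  yes
#6 gamma + zeta = 34; 34 mod 6 = 4  yes
#7 |14 − 7| = 7  yes
#8 eps + theta = 9 + 16 = 25; 25 < 28  yes
#9 eta + eps = 25; 25 mod 6 = 1, not 3  no

The assignment fails constraint 9.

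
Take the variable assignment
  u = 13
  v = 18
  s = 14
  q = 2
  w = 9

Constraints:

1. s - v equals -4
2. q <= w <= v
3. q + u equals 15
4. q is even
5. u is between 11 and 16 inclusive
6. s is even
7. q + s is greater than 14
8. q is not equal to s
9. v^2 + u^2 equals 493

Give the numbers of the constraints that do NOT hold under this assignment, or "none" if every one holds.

1. s - v = 14 - 18 = -4 — holds.
2. values 2 <= 9 <= 18 — holds.
3. q + u = 2 + 13 = 15 — holds.
4. q = 2 is even — holds.
5. u = 13 lies in [11, 16] — holds.
6. s = 14 is even — holds.
7. q + s = 2 + 14 = 16; 16 > 14 — holds.
8. q = 2, s = 14; distinct — holds.
9. v^2 + u^2 = 18^2 + 13^2 = 324 + 169 = 493 — holds.

The assignment satisfies every constraint.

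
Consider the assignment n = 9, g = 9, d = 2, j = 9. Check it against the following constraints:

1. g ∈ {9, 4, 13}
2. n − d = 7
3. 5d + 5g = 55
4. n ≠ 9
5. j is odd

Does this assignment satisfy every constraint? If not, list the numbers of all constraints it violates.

Constraint 4 does not hold.

1. g = 9 is in {9, 4, 13} — holds.
2. n − d = 9 − 2 = 7 — holds.
3. 5d + 5g = 5(2) + 5(9) = 55 — holds.
4. n = 9, but 9 is required to differ — fails.
5. j = 9 is odd — holds.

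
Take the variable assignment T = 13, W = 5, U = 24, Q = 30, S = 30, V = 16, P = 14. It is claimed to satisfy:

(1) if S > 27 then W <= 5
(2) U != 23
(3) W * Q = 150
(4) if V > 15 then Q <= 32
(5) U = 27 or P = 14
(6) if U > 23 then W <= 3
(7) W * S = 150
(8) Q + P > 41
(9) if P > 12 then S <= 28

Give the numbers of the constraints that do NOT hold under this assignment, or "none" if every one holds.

Violated: 6, 9.

(1) S = 30 > 27, so we need W ≤ 5; W = 5 ≤ 5 — holds.
(2) U = 24, and 24 ≠ 23 — holds.
(3) W * Q = 5 * 30 = 150 — holds.
(4) V = 16 > 15, so we need Q ≤ 32; Q = 30 ≤ 32 — holds.
(5) U = 24 ≠ 27, but P = 14 = 14 (second disjunct) — holds.
(6) U = 24 > 23, so we need W ≤ 3; but W = 5 > 3 — does not hold.
(7) W * S = 5 * 30 = 150 — holds.
(8) Q + P = 30 + 14 = 44; 44 > 41 — holds.
(9) P = 14 > 12, so we need S ≤ 28; but S = 30 > 28 — does not hold.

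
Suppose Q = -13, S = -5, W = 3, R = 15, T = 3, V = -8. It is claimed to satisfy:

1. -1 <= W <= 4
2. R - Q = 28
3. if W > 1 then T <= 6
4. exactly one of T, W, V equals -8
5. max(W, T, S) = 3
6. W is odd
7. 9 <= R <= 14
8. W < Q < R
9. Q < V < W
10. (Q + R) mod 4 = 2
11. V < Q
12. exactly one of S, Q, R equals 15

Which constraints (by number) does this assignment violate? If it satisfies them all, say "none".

1. W = 3 lies in [-1, 4]  holds
2. R - Q = 15 - (-13) = 28  holds
3. W = 3 > 1, so we need T ≤ 6; T = 3 ≤ 6  holds
4. T=3, W=3, V=-8; 1 of them equals -8  holds
5. max(3, 3, -5) = 3  holds
6. W = 3 is odd  holds
7. R = 15 is outside [9, 14]  fails
8. values 3, -13, 15; W = 3 is not < Q = -13  fails
9. values -13 < -8 < 3  holds
10. Q + R = 2; 2 mod 4 = 2  holds
11. V = -8, Q = -13; -8 ≥ -13 (want <)  fails
12. S=-5, Q=-13, R=15; 1 of them equals 15  holds

Constraints 7, 8, and 11 are violated.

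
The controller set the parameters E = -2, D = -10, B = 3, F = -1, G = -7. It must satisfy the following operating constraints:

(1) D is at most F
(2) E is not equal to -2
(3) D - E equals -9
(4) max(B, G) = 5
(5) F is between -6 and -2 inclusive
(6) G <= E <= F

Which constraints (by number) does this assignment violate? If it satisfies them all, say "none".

Constraints 2, 3, 4, and 5 are violated.

(1) D = -10, F = -1; -10 ≤ -1  ✓
(2) E = -2, but -2 is required to differ  ✗
(3) D - E = -10 - (-2) = -8, not -9  ✗
(4) max(3, -7) = 3, not 5  ✗
(5) F = -1 is outside [-6, -2]  ✗
(6) values -7 <= -2 <= -1  ✓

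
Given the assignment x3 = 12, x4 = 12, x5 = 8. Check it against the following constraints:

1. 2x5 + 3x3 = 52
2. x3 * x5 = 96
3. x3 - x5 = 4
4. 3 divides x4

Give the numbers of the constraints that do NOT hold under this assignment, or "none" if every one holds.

1. 2x5 + 3x3 = 2(8) + 3(12) = 52 — holds.
2. x3 * x5 = 12 * 8 = 96 — holds.
3. x3 - x5 = 12 - 8 = 4 — holds.
4. 12 / 3 = 4, so 3 divides 12 — holds.

Yes — all constraints hold.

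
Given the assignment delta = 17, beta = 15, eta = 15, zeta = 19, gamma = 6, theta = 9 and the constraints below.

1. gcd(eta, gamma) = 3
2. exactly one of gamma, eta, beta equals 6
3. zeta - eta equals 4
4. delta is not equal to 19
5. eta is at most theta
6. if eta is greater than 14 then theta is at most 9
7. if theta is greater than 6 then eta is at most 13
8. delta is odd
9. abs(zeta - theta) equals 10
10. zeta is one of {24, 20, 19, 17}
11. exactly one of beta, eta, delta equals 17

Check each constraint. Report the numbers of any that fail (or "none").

1. gcd(15, 6) = 3  ✓
2. gamma=6, eta=15, beta=15; 1 of them equals 6  ✓
3. zeta - eta = 19 - 15 = 4  ✓
4. delta = 17, and 17 ≠ 19  ✓
5. eta = 15, theta = 9; 15 > 9 (want ≤)  ✗
6. eta = 15 > 14, so we need theta ≤ 9; theta = 9 ≤ 9  ✓
7. theta = 9 > 6, so we need eta ≤ 13; but eta = 15 > 13  ✗
8. delta = 17 is odd  ✓
9. abs(19 - 9) = 10  ✓
10. zeta = 19 is in {24, 20, 19, 17}  ✓
11. beta=15, eta=15, delta=17; 1 of them equals 17  ✓

Constraints 5 and 7 do not hold.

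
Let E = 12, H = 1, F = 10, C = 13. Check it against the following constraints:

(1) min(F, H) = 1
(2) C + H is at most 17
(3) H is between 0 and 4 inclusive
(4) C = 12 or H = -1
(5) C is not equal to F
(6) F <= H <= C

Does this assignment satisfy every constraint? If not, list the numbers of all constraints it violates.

(1) min(10, 1) = 1  yes
(2) C + H = 13 + 1 = 14; 14 ≤ 17  yes
(3) H = 1 lies in [0, 4]  yes
(4) C = 13 ≠ 12 and H = 1 ≠ -1; both disjuncts false  no
(5) C = 13, F = 10; distinct  yes
(6) values 10, 1, 13; F = 10 is not <= H = 1  no

Constraints 4 and 6 do not hold.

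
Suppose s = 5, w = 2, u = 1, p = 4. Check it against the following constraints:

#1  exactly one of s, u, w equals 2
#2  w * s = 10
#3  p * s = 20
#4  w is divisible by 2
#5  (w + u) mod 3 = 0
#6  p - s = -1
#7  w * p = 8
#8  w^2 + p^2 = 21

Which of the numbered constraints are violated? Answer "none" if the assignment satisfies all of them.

Constraint 8 is violated.

#1 s=5, u=1, w=2; 1 of them equals 2  ✔
#2 w * s = 2 * 5 = 10  ✔
#3 p * s = 4 * 5 = 20  ✔
#4 2 / 2 = 1, so 2 divides 2  ✔
#5 w + u = 3; 3 mod 3 = 0  ✔
#6 p - s = 4 - 5 = -1  ✔
#7 w * p = 2 * 4 = 8  ✔
#8 w^2 + p^2 = 2^2 + 4^2 = 4 + 16 = 20, not 21  ✘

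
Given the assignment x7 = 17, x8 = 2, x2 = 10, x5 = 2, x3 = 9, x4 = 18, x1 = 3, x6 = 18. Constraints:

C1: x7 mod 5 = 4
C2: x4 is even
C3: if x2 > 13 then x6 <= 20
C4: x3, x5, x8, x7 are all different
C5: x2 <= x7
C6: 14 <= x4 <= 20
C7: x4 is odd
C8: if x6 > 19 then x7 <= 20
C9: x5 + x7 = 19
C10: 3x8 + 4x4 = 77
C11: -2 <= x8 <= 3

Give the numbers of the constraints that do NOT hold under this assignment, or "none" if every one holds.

C1: 17 mod 5 = 2, not 4 — violated.
C2: x4 = 18 is even — OK.
C3: x2 = 10, not > 13; antecedent false, conditional vacuously true — OK.
C4: x5 = x8 = 2, not all different — violated.
C5: x2 = 10, x7 = 17; 10 ≤ 17 — OK.
C6: x4 = 18 lies in [14, 20] — OK.
C7: x4 = 18 is even — violated.
C8: x6 = 18, not > 19; antecedent false, conditional vacuously true — OK.
C9: x5 + x7 = 2 + 17 = 19 — OK.
C10: 3x8 + 4x4 = 3(2) + 4(18) = 78, not 77 — violated.
C11: x8 = 2 lies in [-2, 3] — OK.

Constraints 1, 4, 7, 10 are violated.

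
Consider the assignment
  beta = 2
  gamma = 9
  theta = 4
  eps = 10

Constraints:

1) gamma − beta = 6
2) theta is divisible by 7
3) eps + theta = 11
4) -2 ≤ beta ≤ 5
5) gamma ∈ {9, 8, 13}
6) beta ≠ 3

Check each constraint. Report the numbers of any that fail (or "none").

No — constraints 1, 2, and 3 are not satisfied.

1) gamma − beta = 9 − 2 = 7, not 6 — fails.
2) 4 = 7×0 + 4, so 7 does not divide 4 — fails.
3) eps + theta = 10 + 4 = 14, not 11 — fails.
4) beta = 2 lies in [-2, 5] — holds.
5) gamma = 9 is in {9, 8, 13} — holds.
6) beta = 2, and 2 ≠ 3 — holds.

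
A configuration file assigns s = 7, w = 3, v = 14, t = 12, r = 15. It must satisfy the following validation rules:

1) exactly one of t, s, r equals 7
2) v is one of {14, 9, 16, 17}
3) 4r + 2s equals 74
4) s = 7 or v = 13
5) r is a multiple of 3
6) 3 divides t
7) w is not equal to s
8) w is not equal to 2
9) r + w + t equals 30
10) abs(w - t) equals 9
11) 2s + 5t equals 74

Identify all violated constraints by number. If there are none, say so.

None — every constraint holds.

1) t=12, s=7, r=15; 1 of them equals 7  true
2) v = 14 is in {14, 9, 16, 17}  true
3) 4r + 2s = 4(15) + 2(7) = 74  true
4) s = 7 = 7 (first disjunct)  true
5) 15 / 3 = 5, so 3 divides 15  true
6) 12 / 3 = 4, so 3 divides 12  true
7) w = 3, s = 7; distinct  true
8) w = 3, and 3 ≠ 2  true
9) r + w + t = 15 + 3 + 12 = 30  true
10) abs(3 - 12) = 9  true
11) 2s + 5t = 2(7) + 5(12) = 74  true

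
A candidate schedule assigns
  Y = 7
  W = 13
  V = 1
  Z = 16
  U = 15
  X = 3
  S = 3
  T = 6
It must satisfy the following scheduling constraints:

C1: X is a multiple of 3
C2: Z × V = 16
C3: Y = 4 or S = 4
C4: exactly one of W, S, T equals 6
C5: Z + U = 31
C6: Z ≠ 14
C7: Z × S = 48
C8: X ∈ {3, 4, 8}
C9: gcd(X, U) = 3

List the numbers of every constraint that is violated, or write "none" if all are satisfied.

Violated: 3.

C1: 3 / 3 = 1, so 3 divides 3  holds
C2: Z × V = 16 × 1 = 16  holds
C3: Y = 7 ≠ 4 and S = 3 ≠ 4; both disjuncts false  fails
C4: W=13, S=3, T=6; 1 of them equals 6  holds
C5: Z + U = 16 + 15 = 31  holds
C6: Z = 16, and 16 ≠ 14  holds
C7: Z × S = 16 × 3 = 48  holds
C8: X = 3 is in {3, 4, 8}  holds
C9: gcd(3, 15) = 3  holds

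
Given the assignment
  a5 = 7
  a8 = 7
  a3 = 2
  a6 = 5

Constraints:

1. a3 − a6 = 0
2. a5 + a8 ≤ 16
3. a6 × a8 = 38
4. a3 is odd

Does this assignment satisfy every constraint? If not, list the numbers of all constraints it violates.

Constraints 1, 3, 4 are violated.

1. a3 − a6 = 2 − 5 = -3, not 0  false
2. a5 + a8 = 7 + 7 = 14; 14 ≤ 16  true
3. a6 × a8 = 5 × 7 = 35, not 38  false
4. a3 = 2 is even  false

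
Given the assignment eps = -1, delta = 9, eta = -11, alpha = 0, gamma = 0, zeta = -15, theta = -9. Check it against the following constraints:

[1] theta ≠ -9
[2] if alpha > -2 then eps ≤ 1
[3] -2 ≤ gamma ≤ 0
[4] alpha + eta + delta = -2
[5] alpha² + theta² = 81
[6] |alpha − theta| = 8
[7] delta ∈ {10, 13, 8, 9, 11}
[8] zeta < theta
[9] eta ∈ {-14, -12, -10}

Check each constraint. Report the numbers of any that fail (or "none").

Constraints 1, 6, 9 are violated.

[1] theta = -9, but -9 is required to differ — violated.
[2] alpha = 0 > -2, so we need eps ≤ 1; eps = -1 ≤ 1 — satisfied.
[3] gamma = 0 lies in [-2, 0] — satisfied.
[4] alpha + eta + delta = 0 + (-11) + 9 = -2 — satisfied.
[5] alpha² + theta² = 0² + (-9)² = 0 + 81 = 81 — satisfied.
[6] |0 − (-9)| = 9, not 8 — violated.
[7] delta = 9 is in {10, 13, 8, 9, 11} — satisfied.
[8] zeta = -15, theta = -9; -15 < -9 — satisfied.
[9] eta = -11 is not in {-14, -12, -10} — violated.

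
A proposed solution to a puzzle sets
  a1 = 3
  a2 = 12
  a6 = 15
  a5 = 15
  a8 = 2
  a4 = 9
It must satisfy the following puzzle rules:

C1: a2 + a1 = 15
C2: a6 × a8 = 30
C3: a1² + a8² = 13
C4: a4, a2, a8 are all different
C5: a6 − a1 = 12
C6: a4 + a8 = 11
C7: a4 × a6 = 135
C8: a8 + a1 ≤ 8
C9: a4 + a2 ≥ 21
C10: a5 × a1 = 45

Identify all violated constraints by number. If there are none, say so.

C1: a2 + a1 = 12 + 3 = 15  true
C2: a6 × a8 = 15 × 2 = 30  true
C3: a1² + a8² = 3² + 2² = 9 + 4 = 13  true
C4: values 9, 12, 2 are pairwise distinct  true
C5: a6 − a1 = 15 − 3 = 12  true
C6: a4 + a8 = 9 + 2 = 11  true
C7: a4 × a6 = 9 × 15 = 135  true
C8: a8 + a1 = 2 + 3 = 5; 5 ≤ 8  true
C9: a4 + a2 = 9 + 12 = 21; 21 ≥ 21  true
C10: a5 × a1 = 15 × 3 = 45  true

No violations.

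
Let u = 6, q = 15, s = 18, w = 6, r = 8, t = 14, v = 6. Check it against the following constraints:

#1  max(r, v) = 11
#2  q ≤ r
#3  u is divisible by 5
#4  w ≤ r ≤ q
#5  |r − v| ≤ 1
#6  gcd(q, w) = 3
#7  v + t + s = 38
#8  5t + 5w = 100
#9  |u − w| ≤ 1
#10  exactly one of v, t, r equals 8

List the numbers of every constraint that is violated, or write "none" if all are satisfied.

Constraints 1, 2, 3, 5 do not hold.

#1 max(8, 6) = 8, not 11  false
#2 q = 15, r = 8; 15 > 8 (want ≤)  false
#3 6 = 5×1 + 1, so 5 does not divide 6  false
#4 values 6 ≤ 8 ≤ 15  true
#5 |8 − 6| = 2; 2 > 1, exceeds bound 1  false
#6 gcd(15, 6) = 3  true
#7 v + t + s = 6 + 14 + 18 = 38  true
#8 5t + 5w = 5(14) + 5(6) = 100  true
#9 |6 − 6| = 0; 0 ≤ 1  true
#10 v=6, t=14, r=8; 1 of them equals 8  true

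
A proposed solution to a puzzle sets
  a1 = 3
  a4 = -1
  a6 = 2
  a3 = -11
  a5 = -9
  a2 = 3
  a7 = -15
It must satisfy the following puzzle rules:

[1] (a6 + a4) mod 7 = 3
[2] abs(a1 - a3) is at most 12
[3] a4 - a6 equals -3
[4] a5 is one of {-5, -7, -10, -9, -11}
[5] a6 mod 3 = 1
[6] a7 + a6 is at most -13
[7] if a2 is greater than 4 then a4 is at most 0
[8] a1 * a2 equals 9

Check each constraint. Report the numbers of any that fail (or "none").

[1] a6 + a4 = 1; 1 mod 7 = 1, not 3  no
[2] abs(3 - (-11)) = 14; 14 > 12, exceeds bound 12  no
[3] a4 - a6 = -1 - 2 = -3  yes
[4] a5 = -9 is in {-5, -7, -10, -9, -11}  yes
[5] 2 mod 3 = 2, not 1  no
[6] a7 + a6 = -15 + 2 = -13; -13 ≤ -13  yes
[7] a2 = 3, not > 4; antecedent false, conditional vacuously true  yes
[8] a1 * a2 = 3 * 3 = 9  yes

No — constraints 1, 2, and 5 are not satisfied.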